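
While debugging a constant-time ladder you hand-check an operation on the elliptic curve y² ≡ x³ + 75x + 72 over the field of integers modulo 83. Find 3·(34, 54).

Write P = (34, 54).
Repeated addition: build up to 3P.
2P: tangent at (34, 54): λ = (3·34² + 75)/(2·54) ≡ 57/25. 25⁻¹ ≡ 10 (mod 83) since 25·10 = 250 ≡ 1, so λ ≡ 57·10 ≡ 72.
  x = λ² - 34 - 34 = 5184 - 68 ≡ 53; y = λ·(34 - 53) - 54 ≡ 72. → (53, 72)
3P: (53, 72) + (34, 54). λ = (54 - 72)/(34 - 53) ≡ 65/64 mod 83. 64⁻¹ ≡ 48 (mod 83) since 64·48 = 3072 ≡ 1, so λ ≡ 49.
  x = λ² - 53 - 34 = 2401 - 87 ≡ 73; y = λ·(53 - 73) - 72 ≡ 27. → (73, 27)

(73, 27)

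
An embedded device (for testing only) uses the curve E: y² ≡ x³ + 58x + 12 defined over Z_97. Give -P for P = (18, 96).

(18, 1)

-(18, 96) = (18, -96 mod 97) = (18, 1).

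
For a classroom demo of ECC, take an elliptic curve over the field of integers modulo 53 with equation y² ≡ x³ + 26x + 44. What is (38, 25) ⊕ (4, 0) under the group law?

(28, 26)

(38, 25) + (4, 0). λ = (0 - 25)/(4 - 38) ≡ 28/19 mod 53. 19⁻¹ ≡ 14 (mod 53), so λ ≡ 21.
  x = λ² - 38 - 4 = 441 - 42 ≡ 28; y = λ·(38 - 28) - 25 ≡ 26. → (28, 26)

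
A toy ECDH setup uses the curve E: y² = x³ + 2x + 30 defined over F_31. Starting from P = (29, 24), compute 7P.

Double-and-add on 7 = (111)₂. Start with P = (29, 24) for the leading 1-bit.
double: tangent at (29, 24): λ = (3·29² + 2)/(2·24) ≡ 14/17. 17⁻¹ ≡ 11 (mod 31), so λ ≡ 14·11 ≡ 30.
  x = λ² - 29 - 29 = 900 - 58 ≡ 5; y = λ·(29 - 5) - 24 ≡ 14. → (5, 14)
add P: (5, 14) + (29, 24). λ = (24 - 14)/(29 - 5) ≡ 10/24 mod 31. 24⁻¹ ≡ 22 (mod 31), so λ ≡ 3.
  x = λ² - 5 - 29 = 9 - 34 ≡ 6; y = λ·(5 - 6) - 14 ≡ 14. → (6, 14)
double: tangent at (6, 14): λ = (3·6² + 2)/(2·14) ≡ 17/28. 28⁻¹ ≡ 10 (mod 31), so λ ≡ 17·10 ≡ 15.
  x = λ² - 6 - 6 = 225 - 12 ≡ 27; y = λ·(6 - 27) - 14 ≡ 12. → (27, 12)
add P: (27, 12) + (29, 24). λ = (24 - 12)/(29 - 27) ≡ 12/2 mod 31. 2⁻¹ ≡ 16 (mod 31), so λ ≡ 6.
  x = λ² - 27 - 29 = 36 - 56 ≡ 11; y = λ·(27 - 11) - 12 ≡ 22. → (11, 22)

(11, 22)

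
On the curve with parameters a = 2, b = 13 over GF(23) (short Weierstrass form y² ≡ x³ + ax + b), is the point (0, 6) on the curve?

yes

y² = 6² ≡ 13; x³ + 2x + 13 = 13 ≡ 13 (mod 23). 13 = 13.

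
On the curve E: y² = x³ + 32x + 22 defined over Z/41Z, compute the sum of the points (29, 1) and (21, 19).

(14, 37)

(29, 1) + (21, 19). λ = (19 - 1)/(21 - 29) ≡ 18/33 mod 41. 33⁻¹ ≡ 5 (mod 41), so λ ≡ 8.
  x = λ² - 29 - 21 = 64 - 50 ≡ 14; y = λ·(29 - 14) - 1 ≡ 37. → (14, 37)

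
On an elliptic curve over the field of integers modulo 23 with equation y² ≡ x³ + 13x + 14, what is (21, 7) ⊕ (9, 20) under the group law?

(21, 7) + (9, 20). λ = (20 - 7)/(9 - 21) ≡ 13/11 mod 23. 11⁻¹ ≡ 21 (mod 23) since 11·21 = 231 ≡ 1, so λ ≡ 20.
  x = λ² - 21 - 9 = 400 - 30 ≡ 2; y = λ·(21 - 2) - 7 ≡ 5. → (2, 5)

(2, 5)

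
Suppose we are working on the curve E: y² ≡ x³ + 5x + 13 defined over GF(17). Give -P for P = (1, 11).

(1, 6)

-(1, 11) = (1, -11 mod 17) = (1, 6).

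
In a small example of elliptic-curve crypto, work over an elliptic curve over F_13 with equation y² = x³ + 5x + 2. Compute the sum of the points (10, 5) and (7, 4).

(12, 3)

(10, 5) + (7, 4). λ = (4 - 5)/(7 - 10) ≡ 12/10 mod 13. 10⁻¹ ≡ 4 (mod 13), so λ ≡ 9.
  x = λ² - 10 - 7 = 81 - 17 ≡ 12; y = λ·(10 - 12) - 5 ≡ 3. → (12, 3)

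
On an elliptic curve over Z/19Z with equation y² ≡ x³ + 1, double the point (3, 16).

tangent at (3, 16): λ = (3·3² + 0)/(2·16) ≡ 8/13. 13⁻¹ ≡ 3 (mod 19), so λ ≡ 8·3 ≡ 5.
  x = λ² - 3 - 3 = 25 - 6 ≡ 0; y = λ·(3 - 0) - 16 ≡ 18. → (0, 18)

(0, 18)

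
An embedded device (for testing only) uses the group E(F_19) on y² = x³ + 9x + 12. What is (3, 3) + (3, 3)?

(11, 6)

tangent at (3, 3): λ = (3·3² + 9)/(2·3) ≡ 17/6. 6⁻¹ ≡ 16 (mod 19), so λ ≡ 17·16 ≡ 6.
  x = λ² - 3 - 3 = 36 - 6 ≡ 11; y = λ·(3 - 11) - 3 ≡ 6. → (11, 6)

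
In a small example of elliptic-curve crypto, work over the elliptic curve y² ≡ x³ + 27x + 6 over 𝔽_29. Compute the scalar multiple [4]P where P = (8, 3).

Double-and-add on 4 = (100)₂. Start with P = (8, 3) for the leading 1-bit.
double: tangent at (8, 3): λ = (3·8² + 27)/(2·3) ≡ 16/6. 6⁻¹ ≡ 5 (mod 29), so λ ≡ 16·5 ≡ 22.
  x = λ² - 8 - 8 = 484 - 16 ≡ 4; y = λ·(8 - 4) - 3 ≡ 27. → (4, 27)
double: tangent at (4, 27): λ = (3·4² + 27)/(2·27) ≡ 17/25. 25⁻¹ ≡ 7 (mod 29), so λ ≡ 17·7 ≡ 3.
  x = λ² - 4 - 4 = 9 - 8 ≡ 1; y = λ·(4 - 1) - 27 ≡ 11. → (1, 11)

(1, 11)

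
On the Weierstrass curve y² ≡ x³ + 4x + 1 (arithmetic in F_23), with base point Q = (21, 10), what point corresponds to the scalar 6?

(20, 13)

Double-and-add on 6 = (110)₂. Start with Q = (21, 10) for the leading 1-bit.
double: tangent at (21, 10): λ = (3·21² + 4)/(2·10) ≡ 16/20. 20⁻¹ ≡ 15 (mod 23) since 20·15 = 300 ≡ 1, so λ ≡ 16·15 ≡ 10.
  x = λ² - 21 - 21 = 100 - 42 ≡ 12; y = λ·(21 - 12) - 10 ≡ 11. → (12, 11)
add Q: (12, 11) + (21, 10). λ = (10 - 11)/(21 - 12) ≡ 22/9 mod 23. 9⁻¹ ≡ 18 (mod 23) since 9·18 = 162 ≡ 1, so λ ≡ 5.
  x = λ² - 12 - 21 = 25 - 33 ≡ 15; y = λ·(12 - 15) - 11 ≡ 20. → (15, 20)
double: tangent at (15, 20): λ = (3·15² + 4)/(2·20) ≡ 12/17. 17⁻¹ ≡ 19 (mod 23), so λ ≡ 12·19 ≡ 21.
  x = λ² - 15 - 15 = 441 - 30 ≡ 20; y = λ·(15 - 20) - 20 ≡ 13. → (20, 13)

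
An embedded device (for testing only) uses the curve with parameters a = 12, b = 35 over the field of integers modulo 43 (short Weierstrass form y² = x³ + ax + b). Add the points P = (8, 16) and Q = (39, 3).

(8, 16) + (39, 3). λ = (3 - 16)/(39 - 8) ≡ 30/31 mod 43. 31⁻¹ ≡ 25 (mod 43) since 31·25 = 775 ≡ 1, so λ ≡ 19.
  x = λ² - 8 - 39 = 361 - 47 ≡ 13; y = λ·(8 - 13) - 16 ≡ 18. → (13, 18)

(13, 18)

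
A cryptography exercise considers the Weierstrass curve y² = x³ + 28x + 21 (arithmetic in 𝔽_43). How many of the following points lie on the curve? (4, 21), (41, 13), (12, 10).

0

(4, 21): 21² ≡ 11, rhs ≡ 25 → off.
(41, 13): 13² ≡ 40, rhs ≡ 0 → off.
(12, 10): 10² ≡ 14, rhs ≡ 21 → off.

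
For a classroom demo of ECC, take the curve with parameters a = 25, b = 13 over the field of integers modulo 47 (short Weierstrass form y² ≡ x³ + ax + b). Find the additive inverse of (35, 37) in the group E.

-(35, 37) = (35, -37 mod 47) = (35, 10).

(35, 10)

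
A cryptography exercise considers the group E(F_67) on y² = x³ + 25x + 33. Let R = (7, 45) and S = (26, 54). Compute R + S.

(50, 51)

(7, 45) + (26, 54). λ = (54 - 45)/(26 - 7) ≡ 9/19 mod 67. 19⁻¹ ≡ 60 (mod 67), so λ ≡ 4.
  x = λ² - 7 - 26 = 16 - 33 ≡ 50; y = λ·(7 - 50) - 45 ≡ 51. → (50, 51)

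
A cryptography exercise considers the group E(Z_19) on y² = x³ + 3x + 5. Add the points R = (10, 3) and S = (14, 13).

(10, 3) + (14, 13). λ = (13 - 3)/(14 - 10) ≡ 10/4 mod 19. 4⁻¹ ≡ 5 (mod 19), so λ ≡ 12.
  x = λ² - 10 - 14 = 144 - 24 ≡ 6; y = λ·(10 - 6) - 3 ≡ 7. → (6, 7)

(6, 7)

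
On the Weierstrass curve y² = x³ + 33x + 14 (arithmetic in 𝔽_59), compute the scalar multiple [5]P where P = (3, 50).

(51, 8)

Repeated addition: build up to 5P.
2P: tangent at (3, 50): λ = (3·3² + 33)/(2·50) ≡ 1/41. 41⁻¹ ≡ 36 (mod 59), so λ ≡ 1·36 ≡ 36.
  x = λ² - 3 - 3 = 1296 - 6 ≡ 51; y = λ·(3 - 51) - 50 ≡ 51. → (51, 51)
3P: (51, 51) + (3, 50). λ = (50 - 51)/(3 - 51) ≡ 58/11 mod 59. 11⁻¹ ≡ 43 (mod 59), so λ ≡ 16.
  x = λ² - 51 - 3 = 256 - 54 ≡ 25; y = λ·(51 - 25) - 51 ≡ 11. → (25, 11)
4P: (25, 11) + (3, 50). λ = (50 - 11)/(3 - 25) ≡ 39/37 mod 59. 37⁻¹ ≡ 8 (mod 59) since 37·8 = 296 ≡ 1, so λ ≡ 17.
  x = λ² - 25 - 3 = 289 - 28 ≡ 25; y = λ·(25 - 25) - 11 ≡ 48. → (25, 48)
5P: (25, 48) + (3, 50). λ = (50 - 48)/(3 - 25) ≡ 2/37 mod 59. 37⁻¹ ≡ 8 (mod 59) since 37·8 = 296 ≡ 1, so λ ≡ 16.
  x = λ² - 25 - 3 = 256 - 28 ≡ 51; y = λ·(25 - 51) - 48 ≡ 8. → (51, 8)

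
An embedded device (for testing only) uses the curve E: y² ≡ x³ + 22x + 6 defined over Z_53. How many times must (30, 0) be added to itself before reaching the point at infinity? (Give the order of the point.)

2

2P: (30, 0) + (30, 0): same x and y₁ ≡ -y₂, so the sum is the point at infinity.
2P = the point at infinity, so the order is 2.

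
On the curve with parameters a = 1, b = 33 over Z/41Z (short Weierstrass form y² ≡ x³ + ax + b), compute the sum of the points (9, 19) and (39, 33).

(18, 26)

(9, 19) + (39, 33). λ = (33 - 19)/(39 - 9) ≡ 14/30 mod 41. 30⁻¹ ≡ 26 (mod 41), so λ ≡ 36.
  x = λ² - 9 - 39 = 1296 - 48 ≡ 18; y = λ·(9 - 18) - 19 ≡ 26. → (18, 26)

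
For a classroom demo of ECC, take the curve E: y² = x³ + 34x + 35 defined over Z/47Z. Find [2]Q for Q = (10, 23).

tangent at (10, 23): λ = (3·10² + 34)/(2·23) ≡ 5/46. 46⁻¹ ≡ 46 (mod 47) since 46·46 = 2116 ≡ 1, so λ ≡ 5·46 ≡ 42.
  x = λ² - 10 - 10 = 1764 - 20 ≡ 5; y = λ·(10 - 5) - 23 ≡ 46. → (5, 46)

(5, 46)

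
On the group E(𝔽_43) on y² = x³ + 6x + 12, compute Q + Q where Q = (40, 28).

(30, 4)

tangent at (40, 28): λ = (3·40² + 6)/(2·28) ≡ 33/13. 13⁻¹ ≡ 10 (mod 43), so λ ≡ 33·10 ≡ 29.
  x = λ² - 40 - 40 = 841 - 80 ≡ 30; y = λ·(40 - 30) - 28 ≡ 4. → (30, 4)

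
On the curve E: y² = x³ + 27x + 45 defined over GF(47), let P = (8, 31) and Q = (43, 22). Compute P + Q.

(23, 40)

(8, 31) + (43, 22). λ = (22 - 31)/(43 - 8) ≡ 38/35 mod 47. 35⁻¹ ≡ 43 (mod 47), so λ ≡ 36.
  x = λ² - 8 - 43 = 1296 - 51 ≡ 23; y = λ·(8 - 23) - 31 ≡ 40. → (23, 40)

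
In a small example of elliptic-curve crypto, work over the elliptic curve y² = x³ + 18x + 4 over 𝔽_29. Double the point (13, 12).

tangent at (13, 12): λ = (3·13² + 18)/(2·12) ≡ 3/24. 24⁻¹ ≡ 23 (mod 29), so λ ≡ 3·23 ≡ 11.
  x = λ² - 13 - 13 = 121 - 26 ≡ 8; y = λ·(13 - 8) - 12 ≡ 14. → (8, 14)

(8, 14)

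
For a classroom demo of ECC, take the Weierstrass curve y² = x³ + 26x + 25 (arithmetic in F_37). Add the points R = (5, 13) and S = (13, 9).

(10, 8)

(5, 13) + (13, 9). λ = (9 - 13)/(13 - 5) ≡ 33/8 mod 37. 8⁻¹ ≡ 14 (mod 37) since 8·14 = 112 ≡ 1, so λ ≡ 18.
  x = λ² - 5 - 13 = 324 - 18 ≡ 10; y = λ·(5 - 10) - 13 ≡ 8. → (10, 8)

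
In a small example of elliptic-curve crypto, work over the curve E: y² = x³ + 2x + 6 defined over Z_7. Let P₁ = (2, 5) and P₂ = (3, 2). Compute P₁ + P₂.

(4, 1)

(2, 5) + (3, 2). λ = (2 - 5)/(3 - 2) ≡ 4/1 mod 7. 1⁻¹ ≡ 1 (mod 7) since 1·1 = 1 ≡ 1, so λ ≡ 4.
  x = λ² - 2 - 3 = 16 - 5 ≡ 4; y = λ·(2 - 4) - 5 ≡ 1. → (4, 1)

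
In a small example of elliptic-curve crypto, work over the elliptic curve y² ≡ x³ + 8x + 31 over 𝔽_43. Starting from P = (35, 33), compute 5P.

Repeated addition: build up to 5P.
2P: tangent at (35, 33): λ = (3·35² + 8)/(2·33) ≡ 28/23. 23⁻¹ ≡ 15 (mod 43) since 23·15 = 345 ≡ 1, so λ ≡ 28·15 ≡ 33.
  x = λ² - 35 - 35 = 1089 - 70 ≡ 30; y = λ·(35 - 30) - 33 ≡ 3. → (30, 3)
3P: (30, 3) + (35, 33). λ = (33 - 3)/(35 - 30) ≡ 30/5 mod 43. 5⁻¹ ≡ 26 (mod 43), so λ ≡ 6.
  x = λ² - 30 - 35 = 36 - 65 ≡ 14; y = λ·(30 - 14) - 3 ≡ 7. → (14, 7)
4P: (14, 7) + (35, 33). λ = (33 - 7)/(35 - 14) ≡ 26/21 mod 43. 21⁻¹ ≡ 41 (mod 43) since 21·41 = 861 ≡ 1, so λ ≡ 34.
  x = λ² - 14 - 35 = 1156 - 49 ≡ 32; y = λ·(14 - 32) - 7 ≡ 26. → (32, 26)
5P: (32, 26) + (35, 33). λ = (33 - 26)/(35 - 32) ≡ 7/3 mod 43. 3⁻¹ ≡ 29 (mod 43), so λ ≡ 31.
  x = λ² - 32 - 35 = 961 - 67 ≡ 34; y = λ·(32 - 34) - 26 ≡ 41. → (34, 41)

(34, 41)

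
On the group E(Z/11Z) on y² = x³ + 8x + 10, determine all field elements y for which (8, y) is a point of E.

5, 6

x³ + 8x + 10 = 586 ≡ 3 (mod 11).
Square roots of 3 mod 11: 5 and 6 (since 5² = 25 ≡ 3).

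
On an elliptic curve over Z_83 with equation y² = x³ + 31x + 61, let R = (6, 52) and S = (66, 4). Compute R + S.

(6, 52) + (66, 4). λ = (4 - 52)/(66 - 6) ≡ 35/60 mod 83. 60⁻¹ ≡ 18 (mod 83), so λ ≡ 49.
  x = λ² - 6 - 66 = 2401 - 72 ≡ 5; y = λ·(6 - 5) - 52 ≡ 80. → (5, 80)

(5, 80)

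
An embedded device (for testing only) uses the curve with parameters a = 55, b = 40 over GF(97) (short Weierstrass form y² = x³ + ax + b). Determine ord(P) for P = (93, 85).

2P: tangent at (93, 85): λ = (3·93² + 55)/(2·85) ≡ 6/73. 73⁻¹ ≡ 4 (mod 97), so λ ≡ 6·4 ≡ 24.
  x = λ² - 93 - 93 = 576 - 186 ≡ 2; y = λ·(93 - 2) - 85 ≡ 62. → (2, 62)
3P: (2, 62) + (93, 85). λ = (85 - 62)/(93 - 2) ≡ 23/91 mod 97. 91⁻¹ ≡ 16 (mod 97), so λ ≡ 77.
  x = λ² - 2 - 93 = 5929 - 95 ≡ 14; y = λ·(2 - 14) - 62 ≡ 81. → (14, 81)
4P: (14, 81) + (93, 85). λ = (85 - 81)/(93 - 14) ≡ 4/79 mod 97. 79⁻¹ ≡ 70 (mod 97), so λ ≡ 86.
  x = λ² - 14 - 93 = 7396 - 107 ≡ 14; y = λ·(14 - 14) - 81 ≡ 16. → (14, 16)
5P: (14, 16) + (93, 85). λ = (85 - 16)/(93 - 14) ≡ 69/79 mod 97. 79⁻¹ ≡ 70 (mod 97), so λ ≡ 77.
  x = λ² - 14 - 93 = 5929 - 107 ≡ 2; y = λ·(14 - 2) - 16 ≡ 35. → (2, 35)
6P: (2, 35) + (93, 85). λ = (85 - 35)/(93 - 2) ≡ 50/91 mod 97. 91⁻¹ ≡ 16 (mod 97), so λ ≡ 24.
  x = λ² - 2 - 93 = 576 - 95 ≡ 93; y = λ·(2 - 93) - 35 ≡ 12. → (93, 12)
7P: (93, 12) + (93, 85): same x and y₁ ≡ -y₂, so the sum is ∞.
7P = ∞, so the order is 7.

7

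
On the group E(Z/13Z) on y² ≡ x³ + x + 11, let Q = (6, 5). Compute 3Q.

Repeated addition: build up to 3Q.
2Q: tangent at (6, 5): λ = (3·6² + 1)/(2·5) ≡ 5/10. 10⁻¹ ≡ 4 (mod 13) since 10·4 = 40 ≡ 1, so λ ≡ 5·4 ≡ 7.
  x = λ² - 6 - 6 = 49 - 12 ≡ 11; y = λ·(6 - 11) - 5 ≡ 12. → (11, 12)
3Q: (11, 12) + (6, 5). λ = (5 - 12)/(6 - 11) ≡ 6/8 mod 13. 8⁻¹ ≡ 5 (mod 13) since 8·5 = 40 ≡ 1, so λ ≡ 4.
  x = λ² - 11 - 6 = 16 - 17 ≡ 12; y = λ·(11 - 12) - 12 ≡ 10. → (12, 10)

(12, 10)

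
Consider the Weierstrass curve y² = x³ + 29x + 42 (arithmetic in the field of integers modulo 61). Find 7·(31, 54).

(46, 21)

Write G = (31, 54).
Repeated addition: build up to 7G.
2G: tangent at (31, 54): λ = (3·31² + 29)/(2·54) ≡ 45/47. 47⁻¹ ≡ 13 (mod 61), so λ ≡ 45·13 ≡ 36.
  x = λ² - 31 - 31 = 1296 - 62 ≡ 14; y = λ·(31 - 14) - 54 ≡ 9. → (14, 9)
3G: (14, 9) + (31, 54). λ = (54 - 9)/(31 - 14) ≡ 45/17 mod 61. 17⁻¹ ≡ 18 (mod 61) since 17·18 = 306 ≡ 1, so λ ≡ 17.
  x = λ² - 14 - 31 = 289 - 45 ≡ 0; y = λ·(14 - 0) - 9 ≡ 46. → (0, 46)
4G: (0, 46) + (31, 54). λ = (54 - 46)/(31 - 0) ≡ 8/31 mod 61. 31⁻¹ ≡ 2 (mod 61), so λ ≡ 16.
  x = λ² - 0 - 31 = 256 - 31 ≡ 42; y = λ·(0 - 42) - 46 ≡ 14. → (42, 14)
5G: (42, 14) + (31, 54). λ = (54 - 14)/(31 - 42) ≡ 40/50 mod 61. 50⁻¹ ≡ 11 (mod 61) since 50·11 = 550 ≡ 1, so λ ≡ 13.
  x = λ² - 42 - 31 = 169 - 73 ≡ 35; y = λ·(42 - 35) - 14 ≡ 16. → (35, 16)
6G: (35, 16) + (31, 54). λ = (54 - 16)/(31 - 35) ≡ 38/57 mod 61. 57⁻¹ ≡ 15 (mod 61), so λ ≡ 21.
  x = λ² - 35 - 31 = 441 - 66 ≡ 9; y = λ·(35 - 9) - 16 ≡ 42. → (9, 42)
7G: (9, 42) + (31, 54). λ = (54 - 42)/(31 - 9) ≡ 12/22 mod 61. 22⁻¹ ≡ 25 (mod 61), so λ ≡ 56.
  x = λ² - 9 - 31 = 3136 - 40 ≡ 46; y = λ·(9 - 46) - 42 ≡ 21. → (46, 21)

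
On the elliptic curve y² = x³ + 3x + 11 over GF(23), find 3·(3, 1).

Write G = (3, 1).
Repeated addition: build up to 3G.
2G: tangent at (3, 1): λ = (3·3² + 3)/(2·1) ≡ 7/2. 2⁻¹ ≡ 12 (mod 23), so λ ≡ 7·12 ≡ 15.
  x = λ² - 3 - 3 = 225 - 6 ≡ 12; y = λ·(3 - 12) - 1 ≡ 2. → (12, 2)
3G: (12, 2) + (3, 1). λ = (1 - 2)/(3 - 12) ≡ 22/14 mod 23. 14⁻¹ ≡ 5 (mod 23), so λ ≡ 18.
  x = λ² - 12 - 3 = 324 - 15 ≡ 10; y = λ·(12 - 10) - 2 ≡ 11. → (10, 11)

(10, 11)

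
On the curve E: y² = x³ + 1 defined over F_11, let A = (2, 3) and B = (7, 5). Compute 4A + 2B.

First 4A:
Double-and-add on 4 = (100)₂. Start with A = (2, 3) for the leading 1-bit.
double: tangent at (2, 3): λ = (3·2² + 0)/(2·3) ≡ 1/6. 6⁻¹ ≡ 2 (mod 11), so λ ≡ 1·2 ≡ 2.
  x = λ² - 2 - 2 = 4 - 4 ≡ 0; y = λ·(2 - 0) - 3 ≡ 1. → (0, 1)
double: tangent at (0, 1): λ = (3·0² + 0)/(2·1) ≡ 0/2. 2⁻¹ ≡ 6 (mod 11), so λ ≡ 0·6 ≡ 0.
  x = λ² - 0 - 0 = 0 - 0 ≡ 0; y = λ·(0 - 0) - 1 ≡ 10. → (0, 10)
4A = (0, 10).
Next 2B:
Repeated addition: build up to 2B.
2B: tangent at (7, 5): λ = (3·7² + 0)/(2·5) ≡ 4/10. 10⁻¹ ≡ 10 (mod 11) since 10·10 = 100 ≡ 1, so λ ≡ 4·10 ≡ 7.
  x = λ² - 7 - 7 = 49 - 14 ≡ 2; y = λ·(7 - 2) - 5 ≡ 8. → (2, 8)
2B = (2, 8).
Finally 4A + 2B:
(0, 10) + (2, 8). λ = (8 - 10)/(2 - 0) ≡ 9/2 mod 11. 2⁻¹ ≡ 6 (mod 11) since 2·6 = 12 ≡ 1, so λ ≡ 10.
  x = λ² - 0 - 2 = 100 - 2 ≡ 10; y = λ·(0 - 10) - 10 ≡ 0. → (10, 0)

(10, 0)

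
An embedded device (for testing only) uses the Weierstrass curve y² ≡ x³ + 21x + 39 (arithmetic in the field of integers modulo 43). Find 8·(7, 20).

(4, 31)

Write P = (7, 20).
Double-and-add on 8 = (1000)₂. Start with P = (7, 20) for the leading 1-bit.
double: tangent at (7, 20): λ = (3·7² + 21)/(2·20) ≡ 39/40. 40⁻¹ ≡ 14 (mod 43) since 40·14 = 560 ≡ 1, so λ ≡ 39·14 ≡ 30.
  x = λ² - 7 - 7 = 900 - 14 ≡ 26; y = λ·(7 - 26) - 20 ≡ 12. → (26, 12)
double: tangent at (26, 12): λ = (3·26² + 21)/(2·12) ≡ 28/24. 24⁻¹ ≡ 9 (mod 43) since 24·9 = 216 ≡ 1, so λ ≡ 28·9 ≡ 37.
  x = λ² - 26 - 26 = 1369 - 52 ≡ 27; y = λ·(26 - 27) - 12 ≡ 37. → (27, 37)
double: tangent at (27, 37): λ = (3·27² + 21)/(2·37) ≡ 15/31. 31⁻¹ ≡ 25 (mod 43) since 31·25 = 775 ≡ 1, so λ ≡ 15·25 ≡ 31.
  x = λ² - 27 - 27 = 961 - 54 ≡ 4; y = λ·(27 - 4) - 37 ≡ 31. → (4, 31)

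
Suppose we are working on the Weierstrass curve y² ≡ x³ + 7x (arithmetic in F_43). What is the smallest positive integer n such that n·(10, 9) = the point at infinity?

11

2P: tangent at (10, 9): λ = (3·10² + 7)/(2·9) ≡ 6/18. 18⁻¹ ≡ 12 (mod 43) since 18·12 = 216 ≡ 1, so λ ≡ 6·12 ≡ 29.
  x = λ² - 10 - 10 = 841 - 20 ≡ 4; y = λ·(10 - 4) - 9 ≡ 36. → (4, 36)
3P: (4, 36) + (10, 9). λ = (9 - 36)/(10 - 4) ≡ 16/6 mod 43. 6⁻¹ ≡ 36 (mod 43), so λ ≡ 17.
  x = λ² - 4 - 10 = 289 - 14 ≡ 17; y = λ·(4 - 17) - 36 ≡ 1. → (17, 1)
4P: (17, 1) + (10, 9). λ = (9 - 1)/(10 - 17) ≡ 8/36 mod 43. 36⁻¹ ≡ 6 (mod 43) since 36·6 = 216 ≡ 1, so λ ≡ 5.
  x = λ² - 17 - 10 = 25 - 27 ≡ 41; y = λ·(17 - 41) - 1 ≡ 8. → (41, 8)
5P: (41, 8) + (10, 9). λ = (9 - 8)/(10 - 41) ≡ 1/12 mod 43. 12⁻¹ ≡ 18 (mod 43) since 12·18 = 216 ≡ 1, so λ ≡ 18.
  x = λ² - 41 - 10 = 324 - 51 ≡ 15; y = λ·(41 - 15) - 8 ≡ 30. → (15, 30)
6P: (15, 30) + (10, 9). λ = (9 - 30)/(10 - 15) ≡ 22/38 mod 43. 38⁻¹ ≡ 17 (mod 43), so λ ≡ 30.
  x = λ² - 15 - 10 = 900 - 25 ≡ 15; y = λ·(15 - 15) - 30 ≡ 13. → (15, 13)
7P: (15, 13) + (10, 9). λ = (9 - 13)/(10 - 15) ≡ 39/38 mod 43. 38⁻¹ ≡ 17 (mod 43) since 38·17 = 646 ≡ 1, so λ ≡ 18.
  x = λ² - 15 - 10 = 324 - 25 ≡ 41; y = λ·(15 - 41) - 13 ≡ 35. → (41, 35)
8P: (41, 35) + (10, 9). λ = (9 - 35)/(10 - 41) ≡ 17/12 mod 43. 12⁻¹ ≡ 18 (mod 43), so λ ≡ 5.
  x = λ² - 41 - 10 = 25 - 51 ≡ 17; y = λ·(41 - 17) - 35 ≡ 42. → (17, 42)
9P: (17, 42) + (10, 9). λ = (9 - 42)/(10 - 17) ≡ 10/36 mod 43. 36⁻¹ ≡ 6 (mod 43) since 36·6 = 216 ≡ 1, so λ ≡ 17.
  x = λ² - 17 - 10 = 289 - 27 ≡ 4; y = λ·(17 - 4) - 42 ≡ 7. → (4, 7)
10P: (4, 7) + (10, 9). λ = (9 - 7)/(10 - 4) ≡ 2/6 mod 43. 6⁻¹ ≡ 36 (mod 43), so λ ≡ 29.
  x = λ² - 4 - 10 = 841 - 14 ≡ 10; y = λ·(4 - 10) - 7 ≡ 34. → (10, 34)
11P: (10, 34) + (10, 9): same x and y₁ ≡ -y₂, so the sum is the point at infinity.
11P = the point at infinity, so the order is 11.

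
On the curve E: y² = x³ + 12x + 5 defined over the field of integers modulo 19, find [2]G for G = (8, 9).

tangent at (8, 9): λ = (3·8² + 12)/(2·9) ≡ 14/18. 18⁻¹ ≡ 18 (mod 19) since 18·18 = 324 ≡ 1, so λ ≡ 14·18 ≡ 5.
  x = λ² - 8 - 8 = 25 - 16 ≡ 9; y = λ·(8 - 9) - 9 ≡ 5. → (9, 5)

(9, 5)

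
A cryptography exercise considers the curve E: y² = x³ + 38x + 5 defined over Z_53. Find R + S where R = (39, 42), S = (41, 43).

(13, 24)

(39, 42) + (41, 43). λ = (43 - 42)/(41 - 39) ≡ 1/2 mod 53. 2⁻¹ ≡ 27 (mod 53) since 2·27 = 54 ≡ 1, so λ ≡ 27.
  x = λ² - 39 - 41 = 729 - 80 ≡ 13; y = λ·(39 - 13) - 42 ≡ 24. → (13, 24)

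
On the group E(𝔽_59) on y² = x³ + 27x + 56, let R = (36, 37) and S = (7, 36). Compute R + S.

(36, 37) + (7, 36). λ = (36 - 37)/(7 - 36) ≡ 58/30 mod 59. 30⁻¹ ≡ 2 (mod 59), so λ ≡ 57.
  x = λ² - 36 - 7 = 3249 - 43 ≡ 20; y = λ·(36 - 20) - 37 ≡ 49. → (20, 49)

(20, 49)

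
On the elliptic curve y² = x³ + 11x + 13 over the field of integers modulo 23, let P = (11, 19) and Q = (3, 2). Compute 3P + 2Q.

First 3P:
Repeated addition: build up to 3P.
2P: tangent at (11, 19): λ = (3·11² + 11)/(2·19) ≡ 6/15. 15⁻¹ ≡ 20 (mod 23), so λ ≡ 6·20 ≡ 5.
  x = λ² - 11 - 11 = 25 - 22 ≡ 3; y = λ·(11 - 3) - 19 ≡ 21. → (3, 21)
3P: (3, 21) + (11, 19). λ = (19 - 21)/(11 - 3) ≡ 21/8 mod 23. 8⁻¹ ≡ 3 (mod 23) since 8·3 = 24 ≡ 1, so λ ≡ 17.
  x = λ² - 3 - 11 = 289 - 14 ≡ 22; y = λ·(3 - 22) - 21 ≡ 1. → (22, 1)
3P = (22, 1).
Next 2Q:
Repeated addition: build up to 2Q.
2Q: tangent at (3, 2): λ = (3·3² + 11)/(2·2) ≡ 15/4. 4⁻¹ ≡ 6 (mod 23), so λ ≡ 15·6 ≡ 21.
  x = λ² - 3 - 3 = 441 - 6 ≡ 21; y = λ·(3 - 21) - 2 ≡ 11. → (21, 11)
2Q = (21, 11).
Finally 3P + 2Q:
(22, 1) + (21, 11). λ = (11 - 1)/(21 - 22) ≡ 10/22 mod 23. 22⁻¹ ≡ 22 (mod 23), so λ ≡ 13.
  x = λ² - 22 - 21 = 169 - 43 ≡ 11; y = λ·(22 - 11) - 1 ≡ 4. → (11, 4)

(11, 4)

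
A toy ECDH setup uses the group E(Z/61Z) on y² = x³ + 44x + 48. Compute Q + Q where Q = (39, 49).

(39, 12)

tangent at (39, 49): λ = (3·39² + 44)/(2·49) ≡ 32/37. 37⁻¹ ≡ 33 (mod 61), so λ ≡ 32·33 ≡ 19.
  x = λ² - 39 - 39 = 361 - 78 ≡ 39; y = λ·(39 - 39) - 49 ≡ 12. → (39, 12)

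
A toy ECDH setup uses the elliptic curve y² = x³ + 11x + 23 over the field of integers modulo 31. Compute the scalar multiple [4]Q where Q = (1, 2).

Repeated addition: build up to 4Q.
2Q: tangent at (1, 2): λ = (3·1² + 11)/(2·2) ≡ 14/4. 4⁻¹ ≡ 8 (mod 31), so λ ≡ 14·8 ≡ 19.
  x = λ² - 1 - 1 = 361 - 2 ≡ 18; y = λ·(1 - 18) - 2 ≡ 16. → (18, 16)
3Q: (18, 16) + (1, 2). λ = (2 - 16)/(1 - 18) ≡ 17/14 mod 31. 14⁻¹ ≡ 20 (mod 31), so λ ≡ 30.
  x = λ² - 18 - 1 = 900 - 19 ≡ 13; y = λ·(18 - 13) - 16 ≡ 10. → (13, 10)
4Q: (13, 10) + (1, 2). λ = (2 - 10)/(1 - 13) ≡ 23/19 mod 31. 19⁻¹ ≡ 18 (mod 31) since 19·18 = 342 ≡ 1, so λ ≡ 11.
  x = λ² - 13 - 1 = 121 - 14 ≡ 14; y = λ·(13 - 14) - 10 ≡ 10. → (14, 10)

(14, 10)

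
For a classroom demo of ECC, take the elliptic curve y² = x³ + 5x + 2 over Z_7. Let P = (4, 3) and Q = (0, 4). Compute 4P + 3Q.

(1, 1)

First 4P:
Repeated addition: build up to 4P.
2P: tangent at (4, 3): λ = (3·4² + 5)/(2·3) ≡ 4/6. 6⁻¹ ≡ 6 (mod 7), so λ ≡ 4·6 ≡ 3.
  x = λ² - 4 - 4 = 9 - 8 ≡ 1; y = λ·(4 - 1) - 3 ≡ 6. → (1, 6)
3P: (1, 6) + (4, 3). λ = (3 - 6)/(4 - 1) ≡ 4/3 mod 7. 3⁻¹ ≡ 5 (mod 7) since 3·5 = 15 ≡ 1, so λ ≡ 6.
  x = λ² - 1 - 4 = 36 - 5 ≡ 3; y = λ·(1 - 3) - 6 ≡ 3. → (3, 3)
4P: (3, 3) + (4, 3). λ = (3 - 3)/(4 - 3) ≡ 0/1 mod 7. 1⁻¹ ≡ 1 (mod 7) since 1·1 = 1 ≡ 1, so λ ≡ 0.
  x = λ² - 3 - 4 = 0 - 7 ≡ 0; y = λ·(3 - 0) - 3 ≡ 4. → (0, 4)
4P = (0, 4).
Next 3Q:
Repeated addition: build up to 3Q.
2Q: tangent at (0, 4): λ = (3·0² + 5)/(2·4) ≡ 5/1. 1⁻¹ ≡ 1 (mod 7), so λ ≡ 5·1 ≡ 5.
  x = λ² - 0 - 0 = 25 - 0 ≡ 4; y = λ·(0 - 4) - 4 ≡ 4. → (4, 4)
3Q: (4, 4) + (0, 4). λ = (4 - 4)/(0 - 4) ≡ 0/3 mod 7. 3⁻¹ ≡ 5 (mod 7), so λ ≡ 0.
  x = λ² - 4 - 0 = 0 - 4 ≡ 3; y = λ·(4 - 3) - 4 ≡ 3. → (3, 3)
3Q = (3, 3).
Finally 4P + 3Q:
(0, 4) + (3, 3). λ = (3 - 4)/(3 - 0) ≡ 6/3 mod 7. 3⁻¹ ≡ 5 (mod 7), so λ ≡ 2.
  x = λ² - 0 - 3 = 4 - 3 ≡ 1; y = λ·(0 - 1) - 4 ≡ 1. → (1, 1)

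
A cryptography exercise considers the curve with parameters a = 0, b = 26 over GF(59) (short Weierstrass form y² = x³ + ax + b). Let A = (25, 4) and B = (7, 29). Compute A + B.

(16, 13)

(25, 4) + (7, 29). λ = (29 - 4)/(7 - 25) ≡ 25/41 mod 59. 41⁻¹ ≡ 36 (mod 59) since 41·36 = 1476 ≡ 1, so λ ≡ 15.
  x = λ² - 25 - 7 = 225 - 32 ≡ 16; y = λ·(25 - 16) - 4 ≡ 13. → (16, 13)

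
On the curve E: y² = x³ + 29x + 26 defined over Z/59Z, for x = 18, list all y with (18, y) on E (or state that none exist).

x³ + 29x + 26 = 6380 ≡ 8 (mod 59).
8 is a non-residue mod 59; no y exists.

none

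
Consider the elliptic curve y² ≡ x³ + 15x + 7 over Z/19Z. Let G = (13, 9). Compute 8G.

Repeated addition: build up to 8G.
2G: tangent at (13, 9): λ = (3·13² + 15)/(2·9) ≡ 9/18. 18⁻¹ ≡ 18 (mod 19), so λ ≡ 9·18 ≡ 10.
  x = λ² - 13 - 13 = 100 - 26 ≡ 17; y = λ·(13 - 17) - 9 ≡ 8. → (17, 8)
3G: (17, 8) + (13, 9). λ = (9 - 8)/(13 - 17) ≡ 1/15 mod 19. 15⁻¹ ≡ 14 (mod 19) since 15·14 = 210 ≡ 1, so λ ≡ 14.
  x = λ² - 17 - 13 = 196 - 30 ≡ 14; y = λ·(17 - 14) - 8 ≡ 15. → (14, 15)
4G: (14, 15) + (13, 9). λ = (9 - 15)/(13 - 14) ≡ 13/18 mod 19. 18⁻¹ ≡ 18 (mod 19) since 18·18 = 324 ≡ 1, so λ ≡ 6.
  x = λ² - 14 - 13 = 36 - 27 ≡ 9; y = λ·(14 - 9) - 15 ≡ 15. → (9, 15)
5G: (9, 15) + (13, 9). λ = (9 - 15)/(13 - 9) ≡ 13/4 mod 19. 4⁻¹ ≡ 5 (mod 19), so λ ≡ 8.
  x = λ² - 9 - 13 = 64 - 22 ≡ 4; y = λ·(9 - 4) - 15 ≡ 6. → (4, 6)
6G: (4, 6) + (13, 9). λ = (9 - 6)/(13 - 4) ≡ 3/9 mod 19. 9⁻¹ ≡ 17 (mod 19), so λ ≡ 13.
  x = λ² - 4 - 13 = 169 - 17 ≡ 0; y = λ·(4 - 0) - 6 ≡ 8. → (0, 8)
7G: (0, 8) + (13, 9). λ = (9 - 8)/(13 - 0) ≡ 1/13 mod 19. 13⁻¹ ≡ 3 (mod 19), so λ ≡ 3.
  x = λ² - 0 - 13 = 9 - 13 ≡ 15; y = λ·(0 - 15) - 8 ≡ 4. → (15, 4)
8G: (15, 4) + (13, 9). λ = (9 - 4)/(13 - 15) ≡ 5/17 mod 19. 17⁻¹ ≡ 9 (mod 19) since 17·9 = 153 ≡ 1, so λ ≡ 7.
  x = λ² - 15 - 13 = 49 - 28 ≡ 2; y = λ·(15 - 2) - 4 ≡ 11. → (2, 11)

(2, 11)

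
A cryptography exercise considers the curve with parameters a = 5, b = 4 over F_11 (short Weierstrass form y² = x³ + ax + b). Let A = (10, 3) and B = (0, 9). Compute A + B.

(4, 0)

(10, 3) + (0, 9). λ = (9 - 3)/(0 - 10) ≡ 6/1 mod 11. 1⁻¹ ≡ 1 (mod 11), so λ ≡ 6.
  x = λ² - 10 - 0 = 36 - 10 ≡ 4; y = λ·(10 - 4) - 3 ≡ 0. → (4, 0)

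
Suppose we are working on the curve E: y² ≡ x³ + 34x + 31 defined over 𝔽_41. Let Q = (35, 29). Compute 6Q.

(10, 10)

Repeated addition: build up to 6Q.
2Q: tangent at (35, 29): λ = (3·35² + 34)/(2·29) ≡ 19/17. 17⁻¹ ≡ 29 (mod 41), so λ ≡ 19·29 ≡ 18.
  x = λ² - 35 - 35 = 324 - 70 ≡ 8; y = λ·(35 - 8) - 29 ≡ 6. → (8, 6)
3Q: (8, 6) + (35, 29). λ = (29 - 6)/(35 - 8) ≡ 23/27 mod 41. 27⁻¹ ≡ 38 (mod 41) since 27·38 = 1026 ≡ 1, so λ ≡ 13.
  x = λ² - 8 - 35 = 169 - 43 ≡ 3; y = λ·(8 - 3) - 6 ≡ 18. → (3, 18)
4Q: (3, 18) + (35, 29). λ = (29 - 18)/(35 - 3) ≡ 11/32 mod 41. 32⁻¹ ≡ 9 (mod 41), so λ ≡ 17.
  x = λ² - 3 - 35 = 289 - 38 ≡ 5; y = λ·(3 - 5) - 18 ≡ 30. → (5, 30)
5Q: (5, 30) + (35, 29). λ = (29 - 30)/(35 - 5) ≡ 40/30 mod 41. 30⁻¹ ≡ 26 (mod 41), so λ ≡ 15.
  x = λ² - 5 - 35 = 225 - 40 ≡ 21; y = λ·(5 - 21) - 30 ≡ 17. → (21, 17)
6Q: (21, 17) + (35, 29). λ = (29 - 17)/(35 - 21) ≡ 12/14 mod 41. 14⁻¹ ≡ 3 (mod 41), so λ ≡ 36.
  x = λ² - 21 - 35 = 1296 - 56 ≡ 10; y = λ·(21 - 10) - 17 ≡ 10. → (10, 10)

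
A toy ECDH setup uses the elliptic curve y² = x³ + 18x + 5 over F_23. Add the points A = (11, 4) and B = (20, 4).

(15, 19)

(11, 4) + (20, 4). λ = (4 - 4)/(20 - 11) ≡ 0/9 mod 23. 9⁻¹ ≡ 18 (mod 23) since 9·18 = 162 ≡ 1, so λ ≡ 0.
  x = λ² - 11 - 20 = 0 - 31 ≡ 15; y = λ·(11 - 15) - 4 ≡ 19. → (15, 19)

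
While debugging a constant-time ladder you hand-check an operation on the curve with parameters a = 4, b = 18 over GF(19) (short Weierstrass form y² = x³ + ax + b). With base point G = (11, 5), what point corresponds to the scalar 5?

(6, 12)

Double-and-add on 5 = (101)₂. Start with G = (11, 5) for the leading 1-bit.
double: tangent at (11, 5): λ = (3·11² + 4)/(2·5) ≡ 6/10. 10⁻¹ ≡ 2 (mod 19), so λ ≡ 6·2 ≡ 12.
  x = λ² - 11 - 11 = 144 - 22 ≡ 8; y = λ·(11 - 8) - 5 ≡ 12. → (8, 12)
double: tangent at (8, 12): λ = (3·8² + 4)/(2·12) ≡ 6/5. 5⁻¹ ≡ 4 (mod 19) since 5·4 = 20 ≡ 1, so λ ≡ 6·4 ≡ 5.
  x = λ² - 8 - 8 = 25 - 16 ≡ 9; y = λ·(8 - 9) - 12 ≡ 2. → (9, 2)
add G: (9, 2) + (11, 5). λ = (5 - 2)/(11 - 9) ≡ 3/2 mod 19. 2⁻¹ ≡ 10 (mod 19) since 2·10 = 20 ≡ 1, so λ ≡ 11.
  x = λ² - 9 - 11 = 121 - 20 ≡ 6; y = λ·(9 - 6) - 2 ≡ 12. → (6, 12)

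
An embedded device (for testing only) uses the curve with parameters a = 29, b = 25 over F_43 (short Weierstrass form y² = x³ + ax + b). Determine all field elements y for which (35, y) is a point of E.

none

x³ + 29x + 25 = 43915 ≡ 12 (mod 43).
12 is a non-residue mod 43; no y exists.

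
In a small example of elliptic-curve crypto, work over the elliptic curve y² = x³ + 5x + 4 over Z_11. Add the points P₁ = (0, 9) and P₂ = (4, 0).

(0, 9) + (4, 0). λ = (0 - 9)/(4 - 0) ≡ 2/4 mod 11. 4⁻¹ ≡ 3 (mod 11), so λ ≡ 6.
  x = λ² - 0 - 4 = 36 - 4 ≡ 10; y = λ·(0 - 10) - 9 ≡ 8. → (10, 8)

(10, 8)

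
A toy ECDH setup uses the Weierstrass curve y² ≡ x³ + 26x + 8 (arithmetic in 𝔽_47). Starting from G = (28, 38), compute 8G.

(20, 31)

Double-and-add on 8 = (1000)₂. Start with G = (28, 38) for the leading 1-bit.
double: tangent at (28, 38): λ = (3·28² + 26)/(2·38) ≡ 28/29. 29⁻¹ ≡ 13 (mod 47), so λ ≡ 28·13 ≡ 35.
  x = λ² - 28 - 28 = 1225 - 56 ≡ 41; y = λ·(28 - 41) - 38 ≡ 24. → (41, 24)
double: tangent at (41, 24): λ = (3·41² + 26)/(2·24) ≡ 40/1. 1⁻¹ ≡ 1 (mod 47), so λ ≡ 40·1 ≡ 40.
  x = λ² - 41 - 41 = 1600 - 82 ≡ 14; y = λ·(41 - 14) - 24 ≡ 22. → (14, 22)
double: tangent at (14, 22): λ = (3·14² + 26)/(2·22) ≡ 3/44. 44⁻¹ ≡ 31 (mod 47) since 44·31 = 1364 ≡ 1, so λ ≡ 3·31 ≡ 46.
  x = λ² - 14 - 14 = 2116 - 28 ≡ 20; y = λ·(14 - 20) - 22 ≡ 31. → (20, 31)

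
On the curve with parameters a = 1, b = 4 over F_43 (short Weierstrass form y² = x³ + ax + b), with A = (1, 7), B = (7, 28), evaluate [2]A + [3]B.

First 2A:
Repeated addition: build up to 2A.
2A: tangent at (1, 7): λ = (3·1² + 1)/(2·7) ≡ 4/14. 14⁻¹ ≡ 40 (mod 43), so λ ≡ 4·40 ≡ 31.
  x = λ² - 1 - 1 = 961 - 2 ≡ 13; y = λ·(1 - 13) - 7 ≡ 8. → (13, 8)
2A = (13, 8).
Next 3B:
Repeated addition: build up to 3B.
2B: tangent at (7, 28): λ = (3·7² + 1)/(2·28) ≡ 19/13. 13⁻¹ ≡ 10 (mod 43), so λ ≡ 19·10 ≡ 18.
  x = λ² - 7 - 7 = 324 - 14 ≡ 9; y = λ·(7 - 9) - 28 ≡ 22. → (9, 22)
3B: (9, 22) + (7, 28). λ = (28 - 22)/(7 - 9) ≡ 6/41 mod 43. 41⁻¹ ≡ 21 (mod 43), so λ ≡ 40.
  x = λ² - 9 - 7 = 1600 - 16 ≡ 36; y = λ·(9 - 36) - 22 ≡ 16. → (36, 16)
3B = (36, 16).
Finally 2A + 3B:
(13, 8) + (36, 16). λ = (16 - 8)/(36 - 13) ≡ 8/23 mod 43. 23⁻¹ ≡ 15 (mod 43) since 23·15 = 345 ≡ 1, so λ ≡ 34.
  x = λ² - 13 - 36 = 1156 - 49 ≡ 32; y = λ·(13 - 32) - 8 ≡ 34. → (32, 34)

(32, 34)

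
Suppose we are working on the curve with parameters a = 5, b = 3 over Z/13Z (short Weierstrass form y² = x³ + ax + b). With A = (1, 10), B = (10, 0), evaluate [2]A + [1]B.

First 2A:
Repeated addition: build up to 2A.
2A: tangent at (1, 10): λ = (3·1² + 5)/(2·10) ≡ 8/7. 7⁻¹ ≡ 2 (mod 13), so λ ≡ 8·2 ≡ 3.
  x = λ² - 1 - 1 = 9 - 2 ≡ 7; y = λ·(1 - 7) - 10 ≡ 11. → (7, 11)
2A = (7, 11).
Finally 2A + B:
(7, 11) + (10, 0). λ = (0 - 11)/(10 - 7) ≡ 2/3 mod 13. 3⁻¹ ≡ 9 (mod 13), so λ ≡ 5.
  x = λ² - 7 - 10 = 25 - 17 ≡ 8; y = λ·(7 - 8) - 11 ≡ 10. → (8, 10)

(8, 10)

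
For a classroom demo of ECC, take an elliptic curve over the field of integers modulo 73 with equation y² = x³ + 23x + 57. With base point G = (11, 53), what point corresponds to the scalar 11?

(28, 60)

Repeated addition: build up to 11G.
2G: tangent at (11, 53): λ = (3·11² + 23)/(2·53) ≡ 21/33. 33⁻¹ ≡ 31 (mod 73), so λ ≡ 21·31 ≡ 67.
  x = λ² - 11 - 11 = 4489 - 22 ≡ 14; y = λ·(11 - 14) - 53 ≡ 38. → (14, 38)
3G: (14, 38) + (11, 53). λ = (53 - 38)/(11 - 14) ≡ 15/70 mod 73. 70⁻¹ ≡ 24 (mod 73), so λ ≡ 68.
  x = λ² - 14 - 11 = 4624 - 25 ≡ 0; y = λ·(14 - 0) - 38 ≡ 38. → (0, 38)
4G: (0, 38) + (11, 53). λ = (53 - 38)/(11 - 0) ≡ 15/11 mod 73. 11⁻¹ ≡ 20 (mod 73), so λ ≡ 8.
  x = λ² - 0 - 11 = 64 - 11 ≡ 53; y = λ·(0 - 53) - 38 ≡ 49. → (53, 49)
5G: (53, 49) + (11, 53). λ = (53 - 49)/(11 - 53) ≡ 4/31 mod 73. 31⁻¹ ≡ 33 (mod 73) since 31·33 = 1023 ≡ 1, so λ ≡ 59.
  x = λ² - 53 - 11 = 3481 - 64 ≡ 59; y = λ·(53 - 59) - 49 ≡ 35. → (59, 35)
6G: (59, 35) + (11, 53). λ = (53 - 35)/(11 - 59) ≡ 18/25 mod 73. 25⁻¹ ≡ 38 (mod 73), so λ ≡ 27.
  x = λ² - 59 - 11 = 729 - 70 ≡ 2; y = λ·(59 - 2) - 35 ≡ 44. → (2, 44)
7G: (2, 44) + (11, 53). λ = (53 - 44)/(11 - 2) ≡ 9/9 mod 73. 9⁻¹ ≡ 65 (mod 73), so λ ≡ 1.
  x = λ² - 2 - 11 = 1 - 13 ≡ 61; y = λ·(2 - 61) - 44 ≡ 43. → (61, 43)
8G: (61, 43) + (11, 53). λ = (53 - 43)/(11 - 61) ≡ 10/23 mod 73. 23⁻¹ ≡ 54 (mod 73), so λ ≡ 29.
  x = λ² - 61 - 11 = 841 - 72 ≡ 39; y = λ·(61 - 39) - 43 ≡ 11. → (39, 11)
9G: (39, 11) + (11, 53). λ = (53 - 11)/(11 - 39) ≡ 42/45 mod 73. 45⁻¹ ≡ 13 (mod 73), so λ ≡ 35.
  x = λ² - 39 - 11 = 1225 - 50 ≡ 7; y = λ·(39 - 7) - 11 ≡ 14. → (7, 14)
10G: (7, 14) + (11, 53). λ = (53 - 14)/(11 - 7) ≡ 39/4 mod 73. 4⁻¹ ≡ 55 (mod 73) since 4·55 = 220 ≡ 1, so λ ≡ 28.
  x = λ² - 7 - 11 = 784 - 18 ≡ 36; y = λ·(7 - 36) - 14 ≡ 50. → (36, 50)
11G: (36, 50) + (11, 53). λ = (53 - 50)/(11 - 36) ≡ 3/48 mod 73. 48⁻¹ ≡ 35 (mod 73), so λ ≡ 32.
  x = λ² - 36 - 11 = 1024 - 47 ≡ 28; y = λ·(36 - 28) - 50 ≡ 60. → (28, 60)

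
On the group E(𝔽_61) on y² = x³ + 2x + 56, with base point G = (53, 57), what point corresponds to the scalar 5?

Repeated addition: build up to 5G.
2G: tangent at (53, 57): λ = (3·53² + 2)/(2·57) ≡ 11/53. 53⁻¹ ≡ 38 (mod 61), so λ ≡ 11·38 ≡ 52.
  x = λ² - 53 - 53 = 2704 - 106 ≡ 36; y = λ·(53 - 36) - 57 ≡ 34. → (36, 34)
3G: (36, 34) + (53, 57). λ = (57 - 34)/(53 - 36) ≡ 23/17 mod 61. 17⁻¹ ≡ 18 (mod 61) since 17·18 = 306 ≡ 1, so λ ≡ 48.
  x = λ² - 36 - 53 = 2304 - 89 ≡ 19; y = λ·(36 - 19) - 34 ≡ 50. → (19, 50)
4G: (19, 50) + (53, 57). λ = (57 - 50)/(53 - 19) ≡ 7/34 mod 61. 34⁻¹ ≡ 9 (mod 61) since 34·9 = 306 ≡ 1, so λ ≡ 2.
  x = λ² - 19 - 53 = 4 - 72 ≡ 54; y = λ·(19 - 54) - 50 ≡ 2. → (54, 2)
5G: (54, 2) + (53, 57). λ = (57 - 2)/(53 - 54) ≡ 55/60 mod 61. 60⁻¹ ≡ 60 (mod 61), so λ ≡ 6.
  x = λ² - 54 - 53 = 36 - 107 ≡ 51; y = λ·(54 - 51) - 2 ≡ 16. → (51, 16)

(51, 16)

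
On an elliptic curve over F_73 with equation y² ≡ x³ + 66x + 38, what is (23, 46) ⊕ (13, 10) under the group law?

(23, 46) + (13, 10). λ = (10 - 46)/(13 - 23) ≡ 37/63 mod 73. 63⁻¹ ≡ 51 (mod 73), so λ ≡ 62.
  x = λ² - 23 - 13 = 3844 - 36 ≡ 12; y = λ·(23 - 12) - 46 ≡ 52. → (12, 52)

(12, 52)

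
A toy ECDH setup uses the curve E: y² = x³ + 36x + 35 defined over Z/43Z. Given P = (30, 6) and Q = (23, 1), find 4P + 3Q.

(23, 1)

First 4P:
Double-and-add on 4 = (100)₂. Start with P = (30, 6) for the leading 1-bit.
double: tangent at (30, 6): λ = (3·30² + 36)/(2·6) ≡ 27/12. 12⁻¹ ≡ 18 (mod 43), so λ ≡ 27·18 ≡ 13.
  x = λ² - 30 - 30 = 169 - 60 ≡ 23; y = λ·(30 - 23) - 6 ≡ 42. → (23, 42)
double: tangent at (23, 42): λ = (3·23² + 36)/(2·42) ≡ 32/41. 41⁻¹ ≡ 21 (mod 43), so λ ≡ 32·21 ≡ 27.
  x = λ² - 23 - 23 = 729 - 46 ≡ 38; y = λ·(23 - 38) - 42 ≡ 26. → (38, 26)
4P = (38, 26).
Next 3Q:
Repeated addition: build up to 3Q.
2Q: tangent at (23, 1): λ = (3·23² + 36)/(2·1) ≡ 32/2. 2⁻¹ ≡ 22 (mod 43), so λ ≡ 32·22 ≡ 16.
  x = λ² - 23 - 23 = 256 - 46 ≡ 38; y = λ·(23 - 38) - 1 ≡ 17. → (38, 17)
3Q: (38, 17) + (23, 1). λ = (1 - 17)/(23 - 38) ≡ 27/28 mod 43. 28⁻¹ ≡ 20 (mod 43) since 28·20 = 560 ≡ 1, so λ ≡ 24.
  x = λ² - 38 - 23 = 576 - 61 ≡ 42; y = λ·(38 - 42) - 17 ≡ 16. → (42, 16)
3Q = (42, 16).
Finally 4P + 3Q:
(38, 26) + (42, 16). λ = (16 - 26)/(42 - 38) ≡ 33/4 mod 43. 4⁻¹ ≡ 11 (mod 43) since 4·11 = 44 ≡ 1, so λ ≡ 19.
  x = λ² - 38 - 42 = 361 - 80 ≡ 23; y = λ·(38 - 23) - 26 ≡ 1. → (23, 1)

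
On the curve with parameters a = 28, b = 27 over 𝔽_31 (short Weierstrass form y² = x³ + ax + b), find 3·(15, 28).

Write G = (15, 28).
Repeated addition: build up to 3G.
2G: tangent at (15, 28): λ = (3·15² + 28)/(2·28) ≡ 21/25. 25⁻¹ ≡ 5 (mod 31), so λ ≡ 21·5 ≡ 12.
  x = λ² - 15 - 15 = 144 - 30 ≡ 21; y = λ·(15 - 21) - 28 ≡ 24. → (21, 24)
3G: (21, 24) + (15, 28). λ = (28 - 24)/(15 - 21) ≡ 4/25 mod 31. 25⁻¹ ≡ 5 (mod 31), so λ ≡ 20.
  x = λ² - 21 - 15 = 400 - 36 ≡ 23; y = λ·(21 - 23) - 24 ≡ 29. → (23, 29)

(23, 29)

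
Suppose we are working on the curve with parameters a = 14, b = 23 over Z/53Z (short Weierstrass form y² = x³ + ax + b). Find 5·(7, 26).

(37, 46)

Write Q = (7, 26).
Repeated addition: build up to 5Q.
2Q: tangent at (7, 26): λ = (3·7² + 14)/(2·26) ≡ 2/52. 52⁻¹ ≡ 52 (mod 53) since 52·52 = 2704 ≡ 1, so λ ≡ 2·52 ≡ 51.
  x = λ² - 7 - 7 = 2601 - 14 ≡ 43; y = λ·(7 - 43) - 26 ≡ 46. → (43, 46)
3Q: (43, 46) + (7, 26). λ = (26 - 46)/(7 - 43) ≡ 33/17 mod 53. 17⁻¹ ≡ 25 (mod 53) since 17·25 = 425 ≡ 1, so λ ≡ 30.
  x = λ² - 43 - 7 = 900 - 50 ≡ 2; y = λ·(43 - 2) - 46 ≡ 18. → (2, 18)
4Q: (2, 18) + (7, 26). λ = (26 - 18)/(7 - 2) ≡ 8/5 mod 53. 5⁻¹ ≡ 32 (mod 53), so λ ≡ 44.
  x = λ² - 2 - 7 = 1936 - 9 ≡ 19; y = λ·(2 - 19) - 18 ≡ 29. → (19, 29)
5Q: (19, 29) + (7, 26). λ = (26 - 29)/(7 - 19) ≡ 50/41 mod 53. 41⁻¹ ≡ 22 (mod 53), so λ ≡ 40.
  x = λ² - 19 - 7 = 1600 - 26 ≡ 37; y = λ·(19 - 37) - 29 ≡ 46. → (37, 46)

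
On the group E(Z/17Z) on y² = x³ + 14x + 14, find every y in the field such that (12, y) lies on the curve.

none

x³ + 14x + 14 = 1910 ≡ 6 (mod 17).
6 is a non-residue mod 17; no y exists.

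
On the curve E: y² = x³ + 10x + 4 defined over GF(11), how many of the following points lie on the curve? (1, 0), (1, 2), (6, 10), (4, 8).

2

(1, 0): 0² ≡ 0, rhs ≡ 4 → off.
(1, 2): 2² ≡ 4, rhs ≡ 4 → on.
(6, 10): 10² ≡ 1, rhs ≡ 5 → off.
(4, 8): 8² ≡ 9, rhs ≡ 9 → on.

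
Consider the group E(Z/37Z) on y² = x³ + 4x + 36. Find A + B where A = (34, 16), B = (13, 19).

(24, 9)

(34, 16) + (13, 19). λ = (19 - 16)/(13 - 34) ≡ 3/16 mod 37. 16⁻¹ ≡ 7 (mod 37), so λ ≡ 21.
  x = λ² - 34 - 13 = 441 - 47 ≡ 24; y = λ·(34 - 24) - 16 ≡ 9. → (24, 9)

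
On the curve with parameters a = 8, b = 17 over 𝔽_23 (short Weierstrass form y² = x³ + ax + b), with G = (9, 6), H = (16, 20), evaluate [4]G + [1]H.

O

First 4G:
Double-and-add on 4 = (100)₂. Start with G = (9, 6) for the leading 1-bit.
double: tangent at (9, 6): λ = (3·9² + 8)/(2·6) ≡ 21/12. 12⁻¹ ≡ 2 (mod 23) since 12·2 = 24 ≡ 1, so λ ≡ 21·2 ≡ 19.
  x = λ² - 9 - 9 = 361 - 18 ≡ 21; y = λ·(9 - 21) - 6 ≡ 19. → (21, 19)
double: tangent at (21, 19): λ = (3·21² + 8)/(2·19) ≡ 20/15. 15⁻¹ ≡ 20 (mod 23), so λ ≡ 20·20 ≡ 9.
  x = λ² - 21 - 21 = 81 - 42 ≡ 16; y = λ·(21 - 16) - 19 ≡ 3. → (16, 3)
4G = (16, 3).
Finally 4G + H:
(16, 3) + (16, 20): same x and y₁ ≡ -y₂, so the sum is O.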